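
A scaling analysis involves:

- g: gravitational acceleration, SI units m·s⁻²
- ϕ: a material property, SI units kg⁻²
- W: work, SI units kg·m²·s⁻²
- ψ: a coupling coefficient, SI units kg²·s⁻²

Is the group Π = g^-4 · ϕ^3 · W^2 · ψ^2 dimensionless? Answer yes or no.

Sum the exponent of each base dimension across the product:
  M: −4·[g]_M + 3·[ϕ]_M + 2·[W]_M + 2·[ψ]_M = −4·(0) + 3·(-2) + 2·(1) + 2·(2) = 0
  L: −4·[g]_L + 3·[ϕ]_L + 2·[W]_L + 2·[ψ]_L = −4·(1) + 3·(0) + 2·(2) + 2·(0) = 0
  T: −4·[g]_T + 3·[ϕ]_T + 2·[W]_T + 2·[ψ]_T = −4·(-2) + 3·(0) + 2·(-2) + 2·(-2) = 0
All base exponents vanish — dimensionless.

yes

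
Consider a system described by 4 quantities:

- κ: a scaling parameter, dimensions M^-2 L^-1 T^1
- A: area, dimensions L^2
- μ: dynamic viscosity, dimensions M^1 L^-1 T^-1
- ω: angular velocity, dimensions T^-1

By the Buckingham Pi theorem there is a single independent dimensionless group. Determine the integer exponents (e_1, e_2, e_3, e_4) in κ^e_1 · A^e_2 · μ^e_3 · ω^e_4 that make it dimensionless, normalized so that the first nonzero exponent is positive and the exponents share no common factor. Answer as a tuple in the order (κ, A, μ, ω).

(2, 3, 4, -2)

M: e_1·(-2) + e_2·(0) + e_3·(1) + e_4·(0) = 0
L: e_1·(-1) + e_2·(2) + e_3·(-1) + e_4·(0) = 0
T: e_1·(1) + e_2·(0) + e_3·(-1) + e_4·(-1) = 0
Solving this homogeneous linear system for the smallest-integer solution (first nonzero entry positive) gives (2, 3, 4, -2).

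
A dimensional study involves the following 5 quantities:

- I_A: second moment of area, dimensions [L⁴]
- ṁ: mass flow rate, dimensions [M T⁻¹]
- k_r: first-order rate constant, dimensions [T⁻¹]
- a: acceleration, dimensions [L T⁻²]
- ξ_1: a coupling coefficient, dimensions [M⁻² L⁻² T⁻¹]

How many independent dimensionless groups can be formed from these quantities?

2

There are 5 variables and 3 base dimensions (M, L, T).
The dimension matrix has rank 3.
Independent dimensionless groups: 5 − 3 = 2.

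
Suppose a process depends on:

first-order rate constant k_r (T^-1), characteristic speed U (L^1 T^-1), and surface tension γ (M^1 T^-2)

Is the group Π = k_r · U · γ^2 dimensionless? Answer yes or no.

Sum the exponent of each base dimension across the product:
  M: [k_r]_M + [U]_M + 2·[γ]_M = (0) + (0) + 2·(1) = 2
  L: [k_r]_L + [U]_L + 2·[γ]_L = (0) + (1) + 2·(0) = 1
  T: [k_r]_T + [U]_T + 2·[γ]_T = (-1) + (-1) + 2·(-2) = -6
Net dimensions [M² L T⁻⁶] ≠ [1] — not dimensionless.

no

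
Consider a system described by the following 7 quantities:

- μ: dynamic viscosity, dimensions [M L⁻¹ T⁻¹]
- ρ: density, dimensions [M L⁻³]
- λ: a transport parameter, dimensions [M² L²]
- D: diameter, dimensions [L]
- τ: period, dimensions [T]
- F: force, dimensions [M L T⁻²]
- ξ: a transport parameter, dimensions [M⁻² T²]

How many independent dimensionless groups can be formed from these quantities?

There are 7 variables and 3 base dimensions (M, L, T).
The dimension matrix has rank 3.
Independent dimensionless groups: 7 − 3 = 4.

4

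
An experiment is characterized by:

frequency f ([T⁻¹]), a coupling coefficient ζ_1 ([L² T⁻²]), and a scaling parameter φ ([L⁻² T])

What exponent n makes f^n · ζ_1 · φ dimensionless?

Balance the T exponent: (-1)·n from f, plus (-2) + (1) = -1 from the rest, must sum to zero.
−n − 1 = 0, so n = -1.

-1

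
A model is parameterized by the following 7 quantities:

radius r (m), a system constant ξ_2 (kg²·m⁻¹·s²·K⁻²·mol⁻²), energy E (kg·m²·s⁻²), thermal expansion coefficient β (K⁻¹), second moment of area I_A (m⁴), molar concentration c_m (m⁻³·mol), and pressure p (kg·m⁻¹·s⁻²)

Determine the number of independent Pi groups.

There are 7 variables and 5 base dimensions (M, L, T, Θ, N).
The dimension matrix has rank 5.
Independent dimensionless groups: 7 − 5 = 2.

2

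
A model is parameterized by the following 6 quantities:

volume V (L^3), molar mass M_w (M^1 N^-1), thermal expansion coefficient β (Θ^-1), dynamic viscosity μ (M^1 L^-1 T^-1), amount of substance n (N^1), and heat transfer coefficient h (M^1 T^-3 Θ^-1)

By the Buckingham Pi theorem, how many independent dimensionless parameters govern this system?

1

There are 6 variables and 5 base dimensions (M, L, T, Θ, N).
The dimension matrix has rank 5.
Independent dimensionless groups: 6 − 5 = 1.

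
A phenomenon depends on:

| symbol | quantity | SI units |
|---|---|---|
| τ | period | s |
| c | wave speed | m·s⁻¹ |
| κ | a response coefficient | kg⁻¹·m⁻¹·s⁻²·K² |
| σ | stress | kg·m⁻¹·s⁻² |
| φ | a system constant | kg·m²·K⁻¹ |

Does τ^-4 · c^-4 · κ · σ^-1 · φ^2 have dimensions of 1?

Sum the exponent of each base dimension across the product:
  M: −4·[τ]_M − 4·[c]_M + [κ]_M − [σ]_M + 2·[φ]_M = −4·(0) − 4·(0) + (-1) − (1) + 2·(1) = 0
  L: −4·[τ]_L − 4·[c]_L + [κ]_L − [σ]_L + 2·[φ]_L = −4·(0) − 4·(1) + (-1) − (-1) + 2·(2) = 0
  T: −4·[τ]_T − 4·[c]_T + [κ]_T − [σ]_T + 2·[φ]_T = −4·(1) − 4·(-1) + (-2) − (-2) + 2·(0) = 0
  Θ: −4·[τ]_Θ − 4·[c]_Θ + [κ]_Θ − [σ]_Θ + 2·[φ]_Θ = −4·(0) − 4·(0) + (2) − (0) + 2·(-1) = 0
All base exponents vanish — dimensionless.

yes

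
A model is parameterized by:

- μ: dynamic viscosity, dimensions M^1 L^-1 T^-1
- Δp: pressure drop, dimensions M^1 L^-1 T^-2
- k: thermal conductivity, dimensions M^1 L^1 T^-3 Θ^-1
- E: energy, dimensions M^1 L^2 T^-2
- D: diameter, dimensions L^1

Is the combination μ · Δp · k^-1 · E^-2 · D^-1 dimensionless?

Sum the exponent of each base dimension across the product:
  M: [μ]_M + [Δp]_M − [k]_M − 2·[E]_M − [D]_M = (1) + (1) − (1) − 2·(1) − (0) = -1
  L: [μ]_L + [Δp]_L − [k]_L − 2·[E]_L − [D]_L = (-1) + (-1) − (1) − 2·(2) − (1) = -8
  T: [μ]_T + [Δp]_T − [k]_T − 2·[E]_T − [D]_T = (-1) + (-2) − (-3) − 2·(-2) − (0) = 4
  Θ: [μ]_Θ + [Δp]_Θ − [k]_Θ − 2·[E]_Θ − [D]_Θ = (0) + (0) − (-1) − 2·(0) − (0) = 1
Net dimensions [M⁻¹ L⁻⁸ T⁴ Θ] ≠ [1] — not dimensionless.

no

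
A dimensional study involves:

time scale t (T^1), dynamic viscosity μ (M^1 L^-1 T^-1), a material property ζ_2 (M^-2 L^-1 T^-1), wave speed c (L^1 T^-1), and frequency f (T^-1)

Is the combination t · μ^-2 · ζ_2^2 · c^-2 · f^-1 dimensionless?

no

Sum the exponent of each base dimension across the product:
  M: [t]_M − 2·[μ]_M + 2·[ζ_2]_M − 2·[c]_M − [f]_M = (0) − 2·(1) + 2·(-2) − 2·(0) − (0) = -6
  L: [t]_L − 2·[μ]_L + 2·[ζ_2]_L − 2·[c]_L − [f]_L = (0) − 2·(-1) + 2·(-1) − 2·(1) − (0) = -2
  T: [t]_T − 2·[μ]_T + 2·[ζ_2]_T − 2·[c]_T − [f]_T = (1) − 2·(-1) + 2·(-1) − 2·(-1) − (-1) = 4
Net dimensions [M⁻⁶ L⁻² T⁴] ≠ [1] — not dimensionless.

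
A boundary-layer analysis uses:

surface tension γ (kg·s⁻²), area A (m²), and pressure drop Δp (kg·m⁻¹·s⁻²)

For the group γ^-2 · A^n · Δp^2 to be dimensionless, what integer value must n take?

1

Balance the L exponent: (2)·n from A, plus −2·(0) + 2·(-1) = -2 from the rest, must sum to zero.
2n − 2 = 0, so n = 1.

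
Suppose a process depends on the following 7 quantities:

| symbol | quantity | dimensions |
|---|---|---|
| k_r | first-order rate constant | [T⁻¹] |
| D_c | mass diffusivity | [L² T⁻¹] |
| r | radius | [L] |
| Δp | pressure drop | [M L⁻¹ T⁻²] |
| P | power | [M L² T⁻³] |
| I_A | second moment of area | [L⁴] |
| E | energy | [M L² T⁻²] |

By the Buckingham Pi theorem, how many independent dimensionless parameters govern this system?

4

There are 7 variables and 3 base dimensions (M, L, T).
The dimension matrix has rank 3.
Independent dimensionless groups: 7 − 3 = 4.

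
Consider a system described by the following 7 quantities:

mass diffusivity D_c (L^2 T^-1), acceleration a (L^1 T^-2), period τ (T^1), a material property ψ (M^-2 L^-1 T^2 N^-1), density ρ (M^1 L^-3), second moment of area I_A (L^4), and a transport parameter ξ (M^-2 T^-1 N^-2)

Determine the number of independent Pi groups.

There are 7 variables and 4 base dimensions (M, L, T, N).
The dimension matrix has rank 4.
Independent dimensionless groups: 7 − 4 = 3.

3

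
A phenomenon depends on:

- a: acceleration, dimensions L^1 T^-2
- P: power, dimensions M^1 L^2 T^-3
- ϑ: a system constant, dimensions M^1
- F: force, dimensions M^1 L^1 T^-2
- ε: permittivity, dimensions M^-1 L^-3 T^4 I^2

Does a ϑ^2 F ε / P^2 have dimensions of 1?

Sum the exponent of each base dimension across the product:
  M: [a]_M − 2·[P]_M + 2·[ϑ]_M + [F]_M + [ε]_M = (0) − 2·(1) + 2·(1) + (1) + (-1) = 0
  L: [a]_L − 2·[P]_L + 2·[ϑ]_L + [F]_L + [ε]_L = (1) − 2·(2) + 2·(0) + (1) + (-3) = -5
  T: [a]_T − 2·[P]_T + 2·[ϑ]_T + [F]_T + [ε]_T = (-2) − 2·(-3) + 2·(0) + (-2) + (4) = 6
  I: [a]_I − 2·[P]_I + 2·[ϑ]_I + [F]_I + [ε]_I = (0) − 2·(0) + 2·(0) + (0) + (2) = 2
Net dimensions [L⁻⁵ T⁶ I²] ≠ [1] — not dimensionless.

no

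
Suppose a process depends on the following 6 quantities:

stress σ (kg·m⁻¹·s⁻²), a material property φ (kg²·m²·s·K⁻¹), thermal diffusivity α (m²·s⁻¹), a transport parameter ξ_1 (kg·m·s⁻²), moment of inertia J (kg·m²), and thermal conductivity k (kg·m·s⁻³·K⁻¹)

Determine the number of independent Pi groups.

There are 6 variables and 4 base dimensions (M, L, T, Θ).
The dimension matrix has rank 4.
Independent dimensionless groups: 6 − 4 = 2.

2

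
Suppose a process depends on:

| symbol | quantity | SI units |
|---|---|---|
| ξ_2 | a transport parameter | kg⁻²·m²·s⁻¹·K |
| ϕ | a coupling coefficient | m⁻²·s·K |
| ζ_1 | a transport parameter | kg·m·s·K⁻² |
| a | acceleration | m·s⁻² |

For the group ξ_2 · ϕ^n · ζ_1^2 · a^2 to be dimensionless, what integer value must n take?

3

Balance the L exponent: (-2)·n from ϕ, plus (2) + 2·(1) + 2·(1) = 6 from the rest, must sum to zero.
-2n + 6 = 0, so n = 3.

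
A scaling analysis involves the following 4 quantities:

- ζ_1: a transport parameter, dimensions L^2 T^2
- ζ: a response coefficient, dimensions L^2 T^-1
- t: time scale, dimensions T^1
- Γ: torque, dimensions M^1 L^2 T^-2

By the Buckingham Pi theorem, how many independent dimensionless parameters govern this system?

1

There are 4 variables and 3 base dimensions (M, L, T).
The dimension matrix has rank 3.
Independent dimensionless groups: 4 − 3 = 1.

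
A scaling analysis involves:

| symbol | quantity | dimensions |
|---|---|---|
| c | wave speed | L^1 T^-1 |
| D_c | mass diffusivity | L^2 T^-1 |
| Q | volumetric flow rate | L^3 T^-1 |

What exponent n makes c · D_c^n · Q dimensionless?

-2

Balance the L exponent: (2)·n from D_c, plus (1) + (3) = 4 from the rest, must sum to zero.
2n + 4 = 0, so n = -2.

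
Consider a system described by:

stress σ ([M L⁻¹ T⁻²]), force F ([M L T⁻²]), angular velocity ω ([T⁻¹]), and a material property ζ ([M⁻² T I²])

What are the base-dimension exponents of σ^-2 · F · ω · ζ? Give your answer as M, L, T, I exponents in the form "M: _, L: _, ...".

Collect each base-dimension exponent across the product:
  M: −2·(1) + (1) + (0) + (-2) = -3
  L: −2·(-1) + (1) + (0) + (0) = 3
  T: −2·(-2) + (-2) + (-1) + (1) = 2
  I: −2·(0) + (0) + (0) + (2) = 2
So the dimensions are [M⁻³ L³ T² I²].

M: -3, L: 3, T: 2, I: 2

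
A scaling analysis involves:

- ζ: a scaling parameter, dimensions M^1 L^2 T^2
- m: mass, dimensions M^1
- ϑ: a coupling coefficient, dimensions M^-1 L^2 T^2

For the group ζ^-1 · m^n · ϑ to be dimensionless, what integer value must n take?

2

Balance the M exponent: (1)·n from m, plus −(1) + (-1) = -2 from the rest, must sum to zero.
n − 2 = 0, so n = 2.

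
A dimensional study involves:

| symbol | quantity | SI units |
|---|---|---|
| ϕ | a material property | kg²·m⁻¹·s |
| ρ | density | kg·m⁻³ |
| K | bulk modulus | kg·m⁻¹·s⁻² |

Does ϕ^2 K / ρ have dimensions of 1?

no

Sum the exponent of each base dimension across the product:
  M: 2·[ϕ]_M − [ρ]_M + [K]_M = 2·(2) − (1) + (1) = 4
  L: 2·[ϕ]_L − [ρ]_L + [K]_L = 2·(-1) − (-3) + (-1) = 0
  T: 2·[ϕ]_T − [ρ]_T + [K]_T = 2·(1) − (0) + (-2) = 0
Net dimensions [M⁴] ≠ [1] — not dimensionless.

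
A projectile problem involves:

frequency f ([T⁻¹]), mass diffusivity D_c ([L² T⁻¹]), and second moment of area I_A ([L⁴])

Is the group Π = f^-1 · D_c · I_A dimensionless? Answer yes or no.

no

Sum the exponent of each base dimension across the product:
  L: −[f]_L + [D_c]_L + [I_A]_L = −(0) + (2) + (4) = 6
  T: −[f]_T + [D_c]_T + [I_A]_T = −(-1) + (-1) + (0) = 0
Net dimensions [L⁶] ≠ [1] — not dimensionless.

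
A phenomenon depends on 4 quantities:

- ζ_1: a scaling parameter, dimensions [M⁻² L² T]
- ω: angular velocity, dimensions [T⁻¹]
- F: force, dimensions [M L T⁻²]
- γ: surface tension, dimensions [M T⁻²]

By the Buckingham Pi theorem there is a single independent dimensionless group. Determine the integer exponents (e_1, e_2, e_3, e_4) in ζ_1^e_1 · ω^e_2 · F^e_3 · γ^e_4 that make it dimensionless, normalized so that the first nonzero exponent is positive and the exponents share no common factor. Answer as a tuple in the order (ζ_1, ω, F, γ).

M: e_1·(-2) + e_2·(0) + e_3·(1) + e_4·(1) = 0
L: e_1·(2) + e_2·(0) + e_3·(1) + e_4·(0) = 0
T: e_1·(1) + e_2·(-1) + e_3·(-2) + e_4·(-2) = 0
Solving this homogeneous linear system for the smallest-integer solution (first nonzero entry positive) gives (1, -3, -2, 4).

(1, -3, -2, 4)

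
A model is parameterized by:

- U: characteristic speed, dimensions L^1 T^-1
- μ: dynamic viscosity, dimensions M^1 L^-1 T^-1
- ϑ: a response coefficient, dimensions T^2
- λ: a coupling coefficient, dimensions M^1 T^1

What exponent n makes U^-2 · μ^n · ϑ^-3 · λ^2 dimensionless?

-2

Balance the M exponent: (1)·n from μ, plus −2·(0) − 3·(0) + 2·(1) = 2 from the rest, must sum to zero.
n + 2 = 0, so n = -2.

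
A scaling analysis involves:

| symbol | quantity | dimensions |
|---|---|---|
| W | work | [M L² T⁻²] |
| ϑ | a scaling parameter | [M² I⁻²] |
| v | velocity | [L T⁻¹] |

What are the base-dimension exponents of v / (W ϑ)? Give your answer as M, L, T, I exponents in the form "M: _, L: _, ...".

M: -3, L: -1, T: 1, I: 2

Collect each base-dimension exponent across the product:
  M: −(1) − (2) + (0) = -3
  L: −(2) − (0) + (1) = -1
  T: −(-2) − (0) + (-1) = 1
  I: −(0) − (-2) + (0) = 2
So the dimensions are [M⁻³ L⁻¹ T I²].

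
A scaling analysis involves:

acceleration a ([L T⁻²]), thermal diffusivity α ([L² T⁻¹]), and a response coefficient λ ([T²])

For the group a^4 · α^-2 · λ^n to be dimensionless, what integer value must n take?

Balance the T exponent: (2)·n from λ, plus 4·(-2) − 2·(-1) = -6 from the rest, must sum to zero.
2n − 6 = 0, so n = 3.

3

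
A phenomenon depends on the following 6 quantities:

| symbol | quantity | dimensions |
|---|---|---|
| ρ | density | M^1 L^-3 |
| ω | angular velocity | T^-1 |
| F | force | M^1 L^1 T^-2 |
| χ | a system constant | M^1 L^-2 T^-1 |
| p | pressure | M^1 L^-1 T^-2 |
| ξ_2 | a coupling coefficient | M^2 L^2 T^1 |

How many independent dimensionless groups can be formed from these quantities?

There are 6 variables and 3 base dimensions (M, L, T).
The dimension matrix has rank 3.
Independent dimensionless groups: 6 − 3 = 3.

3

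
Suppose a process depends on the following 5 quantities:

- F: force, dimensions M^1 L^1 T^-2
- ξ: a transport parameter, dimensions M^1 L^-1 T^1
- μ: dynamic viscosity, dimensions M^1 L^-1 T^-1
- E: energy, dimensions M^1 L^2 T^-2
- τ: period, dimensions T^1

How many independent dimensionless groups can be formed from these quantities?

There are 5 variables and 3 base dimensions (M, L, T).
The dimension matrix has rank 3.
Independent dimensionless groups: 5 − 3 = 2.

2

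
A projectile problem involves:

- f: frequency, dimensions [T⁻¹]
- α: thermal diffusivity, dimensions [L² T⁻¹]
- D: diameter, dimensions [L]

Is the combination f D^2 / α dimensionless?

Sum the exponent of each base dimension across the product:
  L: [f]_L − [α]_L + 2·[D]_L = (0) − (2) + 2·(1) = 0
  T: [f]_T − [α]_T + 2·[D]_T = (-1) − (-1) + 2·(0) = 0
All base exponents vanish — dimensionless.

yes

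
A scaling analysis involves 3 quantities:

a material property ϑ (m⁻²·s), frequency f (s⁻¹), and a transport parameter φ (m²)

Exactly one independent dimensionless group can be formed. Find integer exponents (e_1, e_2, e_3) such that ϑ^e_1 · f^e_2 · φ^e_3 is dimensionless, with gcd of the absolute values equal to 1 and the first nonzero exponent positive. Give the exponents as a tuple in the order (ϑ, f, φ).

L: e_1·(-2) + e_2·(0) + e_3·(2) = 0
T: e_1·(1) + e_2·(-1) + e_3·(0) = 0
Solving this homogeneous linear system for the smallest-integer solution (first nonzero entry positive) gives (1, 1, 1).

(1, 1, 1)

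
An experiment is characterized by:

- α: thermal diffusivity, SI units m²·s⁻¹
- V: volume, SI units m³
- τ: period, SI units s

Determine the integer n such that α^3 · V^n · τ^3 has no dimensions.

Balance the L exponent: (3)·n from V, plus 3·(2) + 3·(0) = 6 from the rest, must sum to zero.
3n + 6 = 0, so n = -2.

-2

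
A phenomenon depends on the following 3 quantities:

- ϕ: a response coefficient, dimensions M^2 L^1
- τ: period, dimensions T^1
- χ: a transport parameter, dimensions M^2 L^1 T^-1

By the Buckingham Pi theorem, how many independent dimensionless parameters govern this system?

1

There are 3 variables and 3 base dimensions (M, L, T).
The dimension matrix has rank 2 (less than 3: the dimension vectors are linearly dependent).
Independent dimensionless groups: 3 − 2 = 1.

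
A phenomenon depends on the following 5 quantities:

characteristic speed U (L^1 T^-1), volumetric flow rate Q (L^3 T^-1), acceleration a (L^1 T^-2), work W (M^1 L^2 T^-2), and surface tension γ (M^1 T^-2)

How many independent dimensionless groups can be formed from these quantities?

2

There are 5 variables and 3 base dimensions (M, L, T).
The dimension matrix has rank 3.
Independent dimensionless groups: 5 − 3 = 2.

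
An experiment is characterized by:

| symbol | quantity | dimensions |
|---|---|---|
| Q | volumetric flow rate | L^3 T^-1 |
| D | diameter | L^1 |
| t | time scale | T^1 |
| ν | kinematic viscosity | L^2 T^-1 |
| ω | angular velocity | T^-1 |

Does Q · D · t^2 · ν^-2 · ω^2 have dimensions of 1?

no

Sum the exponent of each base dimension across the product:
  L: [Q]_L + [D]_L + 2·[t]_L − 2·[ν]_L + 2·[ω]_L = (3) + (1) + 2·(0) − 2·(2) + 2·(0) = 0
  T: [Q]_T + [D]_T + 2·[t]_T − 2·[ν]_T + 2·[ω]_T = (-1) + (0) + 2·(1) − 2·(-1) + 2·(-1) = 1
Net dimensions [T] ≠ [1] — not dimensionless.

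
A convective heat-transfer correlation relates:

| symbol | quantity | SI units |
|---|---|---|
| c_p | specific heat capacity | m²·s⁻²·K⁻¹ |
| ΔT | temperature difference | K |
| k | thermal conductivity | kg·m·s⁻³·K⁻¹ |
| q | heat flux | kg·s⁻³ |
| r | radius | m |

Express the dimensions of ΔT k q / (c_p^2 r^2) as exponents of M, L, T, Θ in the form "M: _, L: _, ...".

Collect each base-dimension exponent across the product:
  M: −2·(0) + (0) + (1) + (1) − 2·(0) = 2
  L: −2·(2) + (0) + (1) + (0) − 2·(1) = -5
  T: −2·(-2) + (0) + (-3) + (-3) − 2·(0) = -2
  Θ: −2·(-1) + (1) + (-1) + (0) − 2·(0) = 2
So the dimensions are [M² L⁻⁵ T⁻² Θ²].

M: 2, L: -5, T: -2, Θ: 2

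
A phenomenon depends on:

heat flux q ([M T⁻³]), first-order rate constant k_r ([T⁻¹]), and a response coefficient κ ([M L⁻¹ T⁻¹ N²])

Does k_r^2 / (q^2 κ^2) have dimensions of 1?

Sum the exponent of each base dimension across the product:
  M: −2·[q]_M + 2·[k_r]_M − 2·[κ]_M = −2·(1) + 2·(0) − 2·(1) = -4
  L: −2·[q]_L + 2·[k_r]_L − 2·[κ]_L = −2·(0) + 2·(0) − 2·(-1) = 2
  T: −2·[q]_T + 2·[k_r]_T − 2·[κ]_T = −2·(-3) + 2·(-1) − 2·(-1) = 6
  N: −2·[q]_N + 2·[k_r]_N − 2·[κ]_N = −2·(0) + 2·(0) − 2·(2) = -4
Net dimensions [M⁻⁴ L² T⁶ N⁻⁴] ≠ [1] — not dimensionless.

no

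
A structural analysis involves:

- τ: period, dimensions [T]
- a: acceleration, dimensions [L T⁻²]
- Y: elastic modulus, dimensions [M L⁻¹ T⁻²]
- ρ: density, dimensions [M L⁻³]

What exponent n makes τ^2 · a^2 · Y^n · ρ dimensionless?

-1

Balance the M exponent: (1)·n from Y, plus 2·(0) + 2·(0) + (1) = 1 from the rest, must sum to zero.
n + 1 = 0, so n = -1.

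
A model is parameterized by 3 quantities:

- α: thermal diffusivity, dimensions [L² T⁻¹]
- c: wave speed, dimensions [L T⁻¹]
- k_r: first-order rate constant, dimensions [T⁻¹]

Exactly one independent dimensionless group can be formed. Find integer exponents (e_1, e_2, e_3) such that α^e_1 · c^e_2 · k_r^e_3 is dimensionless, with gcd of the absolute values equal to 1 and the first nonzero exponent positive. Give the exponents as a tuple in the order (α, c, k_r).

L: e_1·(2) + e_2·(1) + e_3·(0) = 0
T: e_1·(-1) + e_2·(-1) + e_3·(-1) = 0
Solving this homogeneous linear system for the smallest-integer solution (first nonzero entry positive) gives (1, -2, 1).

(1, -2, 1)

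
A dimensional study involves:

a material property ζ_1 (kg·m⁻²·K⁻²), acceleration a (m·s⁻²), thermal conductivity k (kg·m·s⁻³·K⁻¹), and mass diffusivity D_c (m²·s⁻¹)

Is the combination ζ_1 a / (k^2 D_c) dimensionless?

Sum the exponent of each base dimension across the product:
  M: [ζ_1]_M + [a]_M − 2·[k]_M − [D_c]_M = (1) + (0) − 2·(1) − (0) = -1
  L: [ζ_1]_L + [a]_L − 2·[k]_L − [D_c]_L = (-2) + (1) − 2·(1) − (2) = -5
  T: [ζ_1]_T + [a]_T − 2·[k]_T − [D_c]_T = (0) + (-2) − 2·(-3) − (-1) = 5
  Θ: [ζ_1]_Θ + [a]_Θ − 2·[k]_Θ − [D_c]_Θ = (-2) + (0) − 2·(-1) − (0) = 0
Net dimensions [M⁻¹ L⁻⁵ T⁵] ≠ [1] — not dimensionless.

no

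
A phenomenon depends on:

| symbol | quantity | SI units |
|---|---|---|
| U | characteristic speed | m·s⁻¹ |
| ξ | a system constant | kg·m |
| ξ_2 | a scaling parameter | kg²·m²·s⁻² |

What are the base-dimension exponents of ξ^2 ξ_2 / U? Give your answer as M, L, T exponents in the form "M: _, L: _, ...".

M: 4, L: 3, T: -1

Collect each base-dimension exponent across the product:
  M: −(0) + 2·(1) + (2) = 4
  L: −(1) + 2·(1) + (2) = 3
  T: −(-1) + 2·(0) + (-2) = -1
So the dimensions are [M⁴ L³ T⁻¹].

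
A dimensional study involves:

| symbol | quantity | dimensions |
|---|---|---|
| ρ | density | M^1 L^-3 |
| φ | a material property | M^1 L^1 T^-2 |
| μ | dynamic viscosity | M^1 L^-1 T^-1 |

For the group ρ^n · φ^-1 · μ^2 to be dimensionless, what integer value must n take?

Balance the M exponent: (1)·n from ρ, plus −(1) + 2·(1) = 1 from the rest, must sum to zero.
n + 1 = 0, so n = -1.

-1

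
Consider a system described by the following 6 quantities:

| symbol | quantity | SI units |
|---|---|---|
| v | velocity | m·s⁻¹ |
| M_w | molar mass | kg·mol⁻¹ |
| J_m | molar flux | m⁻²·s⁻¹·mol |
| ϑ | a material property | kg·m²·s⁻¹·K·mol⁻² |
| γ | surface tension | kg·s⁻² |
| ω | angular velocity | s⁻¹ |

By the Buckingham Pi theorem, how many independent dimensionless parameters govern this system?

1

There are 6 variables and 5 base dimensions (M, L, T, Θ, N).
The dimension matrix has rank 5.
Independent dimensionless groups: 6 − 5 = 1.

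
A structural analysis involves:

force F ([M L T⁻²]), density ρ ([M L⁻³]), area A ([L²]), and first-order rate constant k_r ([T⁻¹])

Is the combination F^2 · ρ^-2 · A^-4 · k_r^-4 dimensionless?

yes

Sum the exponent of each base dimension across the product:
  M: 2·[F]_M − 2·[ρ]_M − 4·[A]_M − 4·[k_r]_M = 2·(1) − 2·(1) − 4·(0) − 4·(0) = 0
  L: 2·[F]_L − 2·[ρ]_L − 4·[A]_L − 4·[k_r]_L = 2·(1) − 2·(-3) − 4·(2) − 4·(0) = 0
  T: 2·[F]_T − 2·[ρ]_T − 4·[A]_T − 4·[k_r]_T = 2·(-2) − 2·(0) − 4·(0) − 4·(-1) = 0
All base exponents vanish — dimensionless.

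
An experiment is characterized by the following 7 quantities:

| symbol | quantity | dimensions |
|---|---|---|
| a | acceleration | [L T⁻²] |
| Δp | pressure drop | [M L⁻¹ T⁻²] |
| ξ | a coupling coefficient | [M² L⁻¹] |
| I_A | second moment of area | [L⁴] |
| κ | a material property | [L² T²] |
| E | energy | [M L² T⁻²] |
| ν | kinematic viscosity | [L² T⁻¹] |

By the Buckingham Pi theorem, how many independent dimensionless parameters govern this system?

There are 7 variables and 3 base dimensions (M, L, T).
The dimension matrix has rank 3.
Independent dimensionless groups: 7 − 3 = 4.

4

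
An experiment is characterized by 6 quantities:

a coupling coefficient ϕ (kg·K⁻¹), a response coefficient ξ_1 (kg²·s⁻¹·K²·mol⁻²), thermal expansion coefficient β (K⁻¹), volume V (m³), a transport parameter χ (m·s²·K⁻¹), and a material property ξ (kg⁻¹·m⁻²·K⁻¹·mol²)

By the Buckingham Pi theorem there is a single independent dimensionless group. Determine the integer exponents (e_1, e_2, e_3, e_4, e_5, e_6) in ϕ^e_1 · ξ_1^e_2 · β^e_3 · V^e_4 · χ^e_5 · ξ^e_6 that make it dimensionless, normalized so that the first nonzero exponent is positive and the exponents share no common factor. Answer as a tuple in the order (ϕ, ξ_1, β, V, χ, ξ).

(2, -2, -3, -1, -1, -2)

M: e_1·(1) + e_2·(2) + e_3·(0) + e_4·(0) + e_5·(0) + e_6·(-1) = 0
L: e_1·(0) + e_2·(0) + e_3·(0) + e_4·(3) + e_5·(1) + e_6·(-2) = 0
T: e_1·(0) + e_2·(-1) + e_3·(0) + e_4·(0) + e_5·(2) + e_6·(0) = 0
Θ: e_1·(-1) + e_2·(2) + e_3·(-1) + e_4·(0) + e_5·(-1) + e_6·(-1) = 0
N: e_1·(0) + e_2·(-2) + e_3·(0) + e_4·(0) + e_5·(0) + e_6·(2) = 0
Solving this homogeneous linear system for the smallest-integer solution (first nonzero entry positive) gives (2, -2, -3, -1, -1, -2).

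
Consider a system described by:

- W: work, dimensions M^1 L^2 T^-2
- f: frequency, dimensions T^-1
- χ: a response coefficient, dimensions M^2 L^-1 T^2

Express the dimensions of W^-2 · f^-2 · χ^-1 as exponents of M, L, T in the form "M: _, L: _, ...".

Collect each base-dimension exponent across the product:
  M: −2·(1) − 2·(0) − (2) = -4
  L: −2·(2) − 2·(0) − (-1) = -3
  T: −2·(-2) − 2·(-1) − (2) = 4
So the dimensions are [M⁻⁴ L⁻³ T⁴].

M: -4, L: -3, T: 4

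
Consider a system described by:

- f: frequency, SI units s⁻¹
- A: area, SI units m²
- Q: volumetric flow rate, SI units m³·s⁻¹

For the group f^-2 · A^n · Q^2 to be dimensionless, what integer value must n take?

-3

Balance the L exponent: (2)·n from A, plus −2·(0) + 2·(3) = 6 from the rest, must sum to zero.
2n + 6 = 0, so n = -3.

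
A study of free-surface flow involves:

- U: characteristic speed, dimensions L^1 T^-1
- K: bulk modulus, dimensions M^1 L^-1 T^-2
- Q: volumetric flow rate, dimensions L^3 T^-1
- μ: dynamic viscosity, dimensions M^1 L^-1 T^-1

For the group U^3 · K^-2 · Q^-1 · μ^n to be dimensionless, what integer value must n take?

2

Balance the M exponent: (1)·n from μ, plus 3·(0) − 2·(1) − (0) = -2 from the rest, must sum to zero.
n − 2 = 0, so n = 2.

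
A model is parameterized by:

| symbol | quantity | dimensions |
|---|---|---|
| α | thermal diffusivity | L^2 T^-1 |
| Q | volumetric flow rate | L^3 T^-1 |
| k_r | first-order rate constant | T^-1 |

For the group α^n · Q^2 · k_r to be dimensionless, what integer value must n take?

-3

Balance the L exponent: (2)·n from α, plus 2·(3) + (0) = 6 from the rest, must sum to zero.
2n + 6 = 0, so n = -3.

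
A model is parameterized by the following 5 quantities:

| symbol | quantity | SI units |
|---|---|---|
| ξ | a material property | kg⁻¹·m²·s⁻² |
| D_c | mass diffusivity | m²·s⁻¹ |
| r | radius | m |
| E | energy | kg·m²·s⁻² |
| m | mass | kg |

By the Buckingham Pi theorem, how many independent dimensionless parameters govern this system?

2

There are 5 variables and 3 base dimensions (M, L, T).
The dimension matrix has rank 3.
Independent dimensionless groups: 5 − 3 = 2.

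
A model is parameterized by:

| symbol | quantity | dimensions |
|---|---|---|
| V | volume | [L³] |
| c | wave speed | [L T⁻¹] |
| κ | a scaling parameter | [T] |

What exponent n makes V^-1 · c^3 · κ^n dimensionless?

3

Balance the T exponent: (1)·n from κ, plus −(0) + 3·(-1) = -3 from the rest, must sum to zero.
n − 3 = 0, so n = 3.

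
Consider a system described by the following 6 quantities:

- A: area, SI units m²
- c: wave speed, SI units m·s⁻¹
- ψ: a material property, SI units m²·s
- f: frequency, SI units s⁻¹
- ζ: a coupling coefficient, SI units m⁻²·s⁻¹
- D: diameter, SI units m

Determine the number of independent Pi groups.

There are 6 variables and 2 base dimensions (L, T).
The dimension matrix has rank 2.
Independent dimensionless groups: 6 − 2 = 4.

4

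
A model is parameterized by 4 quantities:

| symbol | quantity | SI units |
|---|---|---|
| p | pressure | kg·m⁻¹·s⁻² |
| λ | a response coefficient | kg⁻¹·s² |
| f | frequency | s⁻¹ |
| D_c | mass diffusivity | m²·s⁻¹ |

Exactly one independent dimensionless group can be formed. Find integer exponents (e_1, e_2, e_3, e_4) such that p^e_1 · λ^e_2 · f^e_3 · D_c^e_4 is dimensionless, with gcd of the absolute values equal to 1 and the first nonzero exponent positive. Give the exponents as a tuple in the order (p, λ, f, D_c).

M: e_1·(1) + e_2·(-1) + e_3·(0) + e_4·(0) = 0
L: e_1·(-1) + e_2·(0) + e_3·(0) + e_4·(2) = 0
T: e_1·(-2) + e_2·(2) + e_3·(-1) + e_4·(-1) = 0
Solving this homogeneous linear system for the smallest-integer solution (first nonzero entry positive) gives (2, 2, -1, 1).

(2, 2, -1, 1)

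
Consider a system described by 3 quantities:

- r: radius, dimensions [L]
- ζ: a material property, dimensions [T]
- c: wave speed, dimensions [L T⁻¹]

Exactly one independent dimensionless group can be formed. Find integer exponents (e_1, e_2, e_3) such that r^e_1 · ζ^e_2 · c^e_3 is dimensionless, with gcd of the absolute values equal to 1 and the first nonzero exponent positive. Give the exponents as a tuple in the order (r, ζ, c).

(1, -1, -1)

L: e_1·(1) + e_2·(0) + e_3·(1) = 0
T: e_1·(0) + e_2·(1) + e_3·(-1) = 0
Solving this homogeneous linear system for the smallest-integer solution (first nonzero entry positive) gives (1, -1, -1).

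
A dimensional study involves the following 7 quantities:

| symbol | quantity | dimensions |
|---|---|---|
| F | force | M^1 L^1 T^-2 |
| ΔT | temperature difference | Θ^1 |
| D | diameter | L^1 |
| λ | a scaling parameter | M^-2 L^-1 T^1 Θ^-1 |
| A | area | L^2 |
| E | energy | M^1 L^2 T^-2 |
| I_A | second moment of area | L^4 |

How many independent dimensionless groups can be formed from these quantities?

There are 7 variables and 4 base dimensions (M, L, T, Θ).
The dimension matrix has rank 4.
Independent dimensionless groups: 7 − 4 = 3.

3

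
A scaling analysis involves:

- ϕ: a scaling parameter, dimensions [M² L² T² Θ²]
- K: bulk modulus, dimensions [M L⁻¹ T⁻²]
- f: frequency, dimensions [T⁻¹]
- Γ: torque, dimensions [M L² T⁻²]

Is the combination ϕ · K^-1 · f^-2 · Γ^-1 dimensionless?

no

Sum the exponent of each base dimension across the product:
  M: [ϕ]_M − [K]_M − 2·[f]_M − [Γ]_M = (2) − (1) − 2·(0) − (1) = 0
  L: [ϕ]_L − [K]_L − 2·[f]_L − [Γ]_L = (2) − (-1) − 2·(0) − (2) = 1
  T: [ϕ]_T − [K]_T − 2·[f]_T − [Γ]_T = (2) − (-2) − 2·(-1) − (-2) = 8
  Θ: [ϕ]_Θ − [K]_Θ − 2·[f]_Θ − [Γ]_Θ = (2) − (0) − 2·(0) − (0) = 2
Net dimensions [L T⁸ Θ²] ≠ [1] — not dimensionless.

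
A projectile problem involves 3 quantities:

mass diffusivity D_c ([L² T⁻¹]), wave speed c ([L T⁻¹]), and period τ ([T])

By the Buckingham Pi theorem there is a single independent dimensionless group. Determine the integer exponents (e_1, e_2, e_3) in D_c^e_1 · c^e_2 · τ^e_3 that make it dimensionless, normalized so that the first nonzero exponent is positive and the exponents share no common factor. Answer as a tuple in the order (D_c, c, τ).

L: e_1·(2) + e_2·(1) + e_3·(0) = 0
T: e_1·(-1) + e_2·(-1) + e_3·(1) = 0
Solving this homogeneous linear system for the smallest-integer solution (first nonzero entry positive) gives (1, -2, -1).

(1, -2, -1)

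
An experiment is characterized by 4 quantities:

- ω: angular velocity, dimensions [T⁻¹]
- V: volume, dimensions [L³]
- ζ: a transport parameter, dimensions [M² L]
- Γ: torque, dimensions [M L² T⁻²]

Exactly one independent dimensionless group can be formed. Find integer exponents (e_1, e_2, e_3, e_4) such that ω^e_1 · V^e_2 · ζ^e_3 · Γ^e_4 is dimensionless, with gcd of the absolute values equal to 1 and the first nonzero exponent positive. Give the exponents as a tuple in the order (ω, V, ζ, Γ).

M: e_1·(0) + e_2·(0) + e_3·(2) + e_4·(1) = 0
L: e_1·(0) + e_2·(3) + e_3·(1) + e_4·(2) = 0
T: e_1·(-1) + e_2·(0) + e_3·(0) + e_4·(-2) = 0
Solving this homogeneous linear system for the smallest-integer solution (first nonzero entry positive) gives (4, 1, 1, -2).

(4, 1, 1, -2)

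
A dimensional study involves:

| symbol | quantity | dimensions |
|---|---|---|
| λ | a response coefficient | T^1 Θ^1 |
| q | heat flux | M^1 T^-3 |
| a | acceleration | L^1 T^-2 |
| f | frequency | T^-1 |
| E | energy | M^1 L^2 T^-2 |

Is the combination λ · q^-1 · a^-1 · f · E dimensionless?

Sum the exponent of each base dimension across the product:
  M: [λ]_M − [q]_M − [a]_M + [f]_M + [E]_M = (0) − (1) − (0) + (0) + (1) = 0
  L: [λ]_L − [q]_L − [a]_L + [f]_L + [E]_L = (0) − (0) − (1) + (0) + (2) = 1
  T: [λ]_T − [q]_T − [a]_T + [f]_T + [E]_T = (1) − (-3) − (-2) + (-1) + (-2) = 3
  Θ: [λ]_Θ − [q]_Θ − [a]_Θ + [f]_Θ + [E]_Θ = (1) − (0) − (0) + (0) + (0) = 1
Net dimensions [L T³ Θ] ≠ [1] — not dimensionless.

no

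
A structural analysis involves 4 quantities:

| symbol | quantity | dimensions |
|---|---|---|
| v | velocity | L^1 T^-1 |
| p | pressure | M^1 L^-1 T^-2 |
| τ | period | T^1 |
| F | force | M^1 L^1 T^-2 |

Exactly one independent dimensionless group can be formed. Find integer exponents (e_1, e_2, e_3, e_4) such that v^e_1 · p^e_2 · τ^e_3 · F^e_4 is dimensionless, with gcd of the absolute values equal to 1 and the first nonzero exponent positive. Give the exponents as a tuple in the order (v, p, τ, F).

M: e_1·(0) + e_2·(1) + e_3·(0) + e_4·(1) = 0
L: e_1·(1) + e_2·(-1) + e_3·(0) + e_4·(1) = 0
T: e_1·(-1) + e_2·(-2) + e_3·(1) + e_4·(-2) = 0
Solving this homogeneous linear system for the smallest-integer solution (first nonzero entry positive) gives (2, 1, 2, -1).

(2, 1, 2, -1)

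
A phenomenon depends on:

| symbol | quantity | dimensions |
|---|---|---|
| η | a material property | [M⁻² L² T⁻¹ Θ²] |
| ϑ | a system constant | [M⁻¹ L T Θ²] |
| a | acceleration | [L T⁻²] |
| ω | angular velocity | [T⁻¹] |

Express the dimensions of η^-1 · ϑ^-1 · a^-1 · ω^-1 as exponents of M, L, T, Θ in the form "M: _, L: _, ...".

Collect each base-dimension exponent across the product:
  M: −(-2) − (-1) − (0) − (0) = 3
  L: −(2) − (1) − (1) − (0) = -4
  T: −(-1) − (1) − (-2) − (-1) = 3
  Θ: −(2) − (2) − (0) − (0) = -4
So the dimensions are [M³ L⁻⁴ T³ Θ⁻⁴].

M: 3, L: -4, T: 3, Θ: -4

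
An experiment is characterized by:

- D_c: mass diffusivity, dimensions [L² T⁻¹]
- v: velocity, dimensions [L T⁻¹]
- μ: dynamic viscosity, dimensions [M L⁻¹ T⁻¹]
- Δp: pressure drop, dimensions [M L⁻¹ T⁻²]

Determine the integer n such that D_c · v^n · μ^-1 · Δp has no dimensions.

Balance the L exponent: (1)·n from v, plus (2) − (-1) + (-1) = 2 from the rest, must sum to zero.
n + 2 = 0, so n = -2.

-2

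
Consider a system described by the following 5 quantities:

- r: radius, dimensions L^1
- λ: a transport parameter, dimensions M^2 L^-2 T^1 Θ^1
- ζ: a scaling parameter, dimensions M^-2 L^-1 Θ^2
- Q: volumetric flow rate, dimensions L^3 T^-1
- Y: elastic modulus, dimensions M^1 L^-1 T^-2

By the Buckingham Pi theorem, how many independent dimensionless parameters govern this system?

1

There are 5 variables and 4 base dimensions (M, L, T, Θ).
The dimension matrix has rank 4.
Independent dimensionless groups: 5 − 4 = 1.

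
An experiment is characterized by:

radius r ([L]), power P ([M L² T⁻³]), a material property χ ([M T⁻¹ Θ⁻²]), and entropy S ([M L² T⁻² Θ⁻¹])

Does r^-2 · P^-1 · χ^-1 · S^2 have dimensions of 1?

Sum the exponent of each base dimension across the product:
  M: −2·[r]_M − [P]_M − [χ]_M + 2·[S]_M = −2·(0) − (1) − (1) + 2·(1) = 0
  L: −2·[r]_L − [P]_L − [χ]_L + 2·[S]_L = −2·(1) − (2) − (0) + 2·(2) = 0
  T: −2·[r]_T − [P]_T − [χ]_T + 2·[S]_T = −2·(0) − (-3) − (-1) + 2·(-2) = 0
  Θ: −2·[r]_Θ − [P]_Θ − [χ]_Θ + 2·[S]_Θ = −2·(0) − (0) − (-2) + 2·(-1) = 0
All base exponents vanish — dimensionless.

yes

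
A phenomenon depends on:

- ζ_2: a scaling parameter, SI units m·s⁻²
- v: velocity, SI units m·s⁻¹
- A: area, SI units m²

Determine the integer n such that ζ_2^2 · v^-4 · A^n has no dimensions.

Balance the L exponent: (2)·n from A, plus 2·(1) − 4·(1) = -2 from the rest, must sum to zero.
2n − 2 = 0, so n = 1.

1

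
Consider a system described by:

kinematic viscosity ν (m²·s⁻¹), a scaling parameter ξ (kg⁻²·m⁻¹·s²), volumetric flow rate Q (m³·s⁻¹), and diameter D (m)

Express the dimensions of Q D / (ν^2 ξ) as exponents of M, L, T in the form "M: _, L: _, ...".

Collect each base-dimension exponent across the product:
  M: −2·(0) − (-2) + (0) + (0) = 2
  L: −2·(2) − (-1) + (3) + (1) = 1
  T: −2·(-1) − (2) + (-1) + (0) = -1
So the dimensions are [M² L T⁻¹].

M: 2, L: 1, T: -1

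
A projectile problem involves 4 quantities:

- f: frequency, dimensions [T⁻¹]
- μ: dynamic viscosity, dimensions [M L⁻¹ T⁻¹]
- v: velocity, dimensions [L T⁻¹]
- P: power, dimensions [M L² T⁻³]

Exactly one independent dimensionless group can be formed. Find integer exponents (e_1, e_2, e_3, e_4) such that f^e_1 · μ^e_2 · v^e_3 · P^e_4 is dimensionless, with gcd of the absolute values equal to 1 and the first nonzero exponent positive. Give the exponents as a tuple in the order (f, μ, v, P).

M: e_1·(0) + e_2·(1) + e_3·(0) + e_4·(1) = 0
L: e_1·(0) + e_2·(-1) + e_3·(1) + e_4·(2) = 0
T: e_1·(-1) + e_2·(-1) + e_3·(-1) + e_4·(-3) = 0
Solving this homogeneous linear system for the smallest-integer solution (first nonzero entry positive) gives (1, -1, -3, 1).

(1, -1, -3, 1)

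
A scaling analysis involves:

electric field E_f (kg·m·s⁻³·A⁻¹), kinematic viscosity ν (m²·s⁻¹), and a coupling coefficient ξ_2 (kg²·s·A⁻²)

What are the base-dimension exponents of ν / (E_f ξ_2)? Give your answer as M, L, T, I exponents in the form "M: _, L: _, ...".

Collect each base-dimension exponent across the product:
  M: −(1) + (0) − (2) = -3
  L: −(1) + (2) − (0) = 1
  T: −(-3) + (-1) − (1) = 1
  I: −(-1) + (0) − (-2) = 3
So the dimensions are [M⁻³ L T I³].

M: -3, L: 1, T: 1, I: 3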